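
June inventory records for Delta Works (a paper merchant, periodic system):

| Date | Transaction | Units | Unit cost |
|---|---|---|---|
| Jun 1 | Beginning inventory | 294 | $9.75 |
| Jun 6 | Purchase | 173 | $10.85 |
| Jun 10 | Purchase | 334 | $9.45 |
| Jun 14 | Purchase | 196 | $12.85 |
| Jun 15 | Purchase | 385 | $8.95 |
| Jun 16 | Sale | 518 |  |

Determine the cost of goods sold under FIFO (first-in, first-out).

Jun 16, 518 sold [FIFO — oldest first]: 294 @ $9.75 + 173 @ $10.85 + 51 @ $9.45 = $5,225.50
Ending inventory: 283 @ $9.45 + 196 @ $12.85 + 385 @ $8.95 = $8,638.70
Check: goods available $13,864.20 = COGS $5,225.50 + ending $8,638.70

COGS = $5,225.50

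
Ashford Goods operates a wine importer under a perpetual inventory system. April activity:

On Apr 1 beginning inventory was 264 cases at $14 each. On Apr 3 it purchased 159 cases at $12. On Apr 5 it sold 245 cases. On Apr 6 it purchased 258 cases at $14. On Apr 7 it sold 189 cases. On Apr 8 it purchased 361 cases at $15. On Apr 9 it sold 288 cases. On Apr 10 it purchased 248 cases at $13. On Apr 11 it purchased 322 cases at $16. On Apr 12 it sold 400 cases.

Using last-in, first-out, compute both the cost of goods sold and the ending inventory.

Apr 5, 245 sold [LIFO — newest first]: 159 @ $12 + 86 @ $14 = $3,112
Apr 7, 189 sold [LIFO — newest first]: 189 @ $14 = $2,646
Apr 9, 288 sold [LIFO — newest first]: 288 @ $15 = $4,320
Apr 12, 400 sold [LIFO — newest first]: 322 @ $16 + 78 @ $13 = $6,166
Total COGS = $3,112 + $2,646 + $4,320 + $6,166 = $16,244
Ending inventory: 178 @ $14 + 69 @ $14 + 73 @ $15 + 170 @ $13 = $6,763

COGS = $16,244; ending inventory = $6,763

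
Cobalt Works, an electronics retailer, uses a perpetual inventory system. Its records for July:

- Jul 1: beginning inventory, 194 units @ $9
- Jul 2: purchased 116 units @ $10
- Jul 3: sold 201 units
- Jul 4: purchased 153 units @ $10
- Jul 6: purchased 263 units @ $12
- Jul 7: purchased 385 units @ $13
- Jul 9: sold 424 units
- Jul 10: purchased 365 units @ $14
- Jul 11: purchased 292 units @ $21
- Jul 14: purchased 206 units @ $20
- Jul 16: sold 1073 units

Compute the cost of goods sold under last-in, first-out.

COGS = $25,280

Jul 3, 201 sold [LIFO — newest first]: 116 @ $10 + 85 @ $9 = $1,925
Jul 9, 424 sold [LIFO — newest first]: 385 @ $13 + 39 @ $12 = $5,473
Jul 16, 1073 sold [LIFO — newest first]: 206 @ $20 + 292 @ $21 + 365 @ $14 + 210 @ $12 = $17,882
Total COGS = $1,925 + $5,473 + $17,882 = $25,280
Ending inventory: 109 @ $9 + 153 @ $10 + 14 @ $12 = $2,679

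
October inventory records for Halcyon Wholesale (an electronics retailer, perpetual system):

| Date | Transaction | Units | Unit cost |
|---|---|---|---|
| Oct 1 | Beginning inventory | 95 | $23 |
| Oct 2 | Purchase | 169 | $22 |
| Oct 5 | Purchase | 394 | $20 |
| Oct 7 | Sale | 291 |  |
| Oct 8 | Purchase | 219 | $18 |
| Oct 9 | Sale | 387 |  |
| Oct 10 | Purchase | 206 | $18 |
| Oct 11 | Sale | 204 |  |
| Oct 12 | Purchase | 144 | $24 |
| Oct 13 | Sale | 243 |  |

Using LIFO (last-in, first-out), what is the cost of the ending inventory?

Ending inventory = $2,339

Oct 7, 291 sold [LIFO — newest first]: 291 @ $20 = $5,820
Oct 9, 387 sold [LIFO — newest first]: 219 @ $18 + 103 @ $20 + 65 @ $22 = $7,432
Oct 11, 204 sold [LIFO — newest first]: 204 @ $18 = $3,672
Oct 13, 243 sold [LIFO — newest first]: 144 @ $24 + 2 @ $18 + 97 @ $22 = $5,626
Total COGS = $5,820 + $7,432 + $3,672 + $5,626 = $22,550
Ending inventory: 95 @ $23 + 7 @ $22 = $2,339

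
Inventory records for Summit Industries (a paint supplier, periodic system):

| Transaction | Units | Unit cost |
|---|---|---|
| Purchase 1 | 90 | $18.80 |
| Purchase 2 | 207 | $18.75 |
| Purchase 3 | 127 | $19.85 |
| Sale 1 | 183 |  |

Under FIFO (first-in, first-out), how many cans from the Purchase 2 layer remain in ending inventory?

114

Sale 1 (183) [FIFO — oldest first]: 90 @ $18.80 + 93 @ $18.75 = $3,435.75
Ending inventory: 114 @ $18.75 + 127 @ $19.85 = $4,658.45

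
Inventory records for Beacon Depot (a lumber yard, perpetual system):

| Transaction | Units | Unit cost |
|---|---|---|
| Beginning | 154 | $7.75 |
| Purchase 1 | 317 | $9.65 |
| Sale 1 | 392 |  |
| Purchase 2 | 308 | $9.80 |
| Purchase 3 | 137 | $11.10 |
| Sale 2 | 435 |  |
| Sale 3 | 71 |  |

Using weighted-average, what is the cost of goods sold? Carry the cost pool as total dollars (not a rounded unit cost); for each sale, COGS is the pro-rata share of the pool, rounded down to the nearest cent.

COGS = $8,611.22

After Beginning: 154 on hand, pool $1,193.50 (≈ $7.7500 each)
After Purchase 1: 471 on hand, pool $4,252.55 (≈ $9.0288 each)
Sale 1, sell 392: 392/471 × $4,252.55 → $3,539.27
After Purchase 2: 387 on hand, pool $3,731.68 (≈ $9.6426 each)
After Purchase 3: 524 on hand, pool $5,252.38 (≈ $10.0236 each)
Sale 2, sell 435: 435/524 × $5,252.38 → $4,360.27
Sale 3, sell 71: 71/89 × $892.11 → $711.68
Total COGS = $3,539.27 + $4,360.27 + $711.68 = $8,611.22
Ending inventory (cost pool remaining) = $180.43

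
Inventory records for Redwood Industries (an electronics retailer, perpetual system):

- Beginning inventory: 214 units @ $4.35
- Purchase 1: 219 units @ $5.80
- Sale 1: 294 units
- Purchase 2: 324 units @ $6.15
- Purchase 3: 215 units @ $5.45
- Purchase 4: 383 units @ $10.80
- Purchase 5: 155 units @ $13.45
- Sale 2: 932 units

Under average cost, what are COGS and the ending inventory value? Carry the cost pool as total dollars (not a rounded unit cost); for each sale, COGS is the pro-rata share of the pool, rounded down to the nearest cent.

After Beginning: 214 on hand, pool $930.90 (≈ $4.3500 each)
After Purchase 1: 433 on hand, pool $2,201.10 (≈ $5.0834 each)
Sale 1, sell 294: 294/433 × $2,201.10 → $1,494.51
After Purchase 2: 463 on hand, pool $2,699.19 (≈ $5.8298 each)
After Purchase 3: 678 on hand, pool $3,870.94 (≈ $5.7094 each)
After Purchase 4: 1061 on hand, pool $8,007.34 (≈ $7.5470 each)
After Purchase 5: 1216 on hand, pool $10,092.09 (≈ $8.2994 each)
Sale 2, sell 932: 932/1216 × $10,092.09 → $7,735.05
Total COGS = $1,494.51 + $7,735.05 = $9,229.56
Ending inventory (cost pool remaining) = $2,357.04

COGS = $9,229.56; ending inventory = $2,357.04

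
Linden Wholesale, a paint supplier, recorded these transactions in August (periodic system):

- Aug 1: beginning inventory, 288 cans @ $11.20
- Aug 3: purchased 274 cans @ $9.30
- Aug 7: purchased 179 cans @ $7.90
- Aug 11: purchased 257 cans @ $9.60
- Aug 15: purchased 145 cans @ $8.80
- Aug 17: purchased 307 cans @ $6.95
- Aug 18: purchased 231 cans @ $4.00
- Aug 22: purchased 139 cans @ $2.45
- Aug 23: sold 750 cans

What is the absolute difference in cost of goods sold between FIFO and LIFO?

$3,233.70

FIFO COGS: 288 @ $11.20 + 274 @ $9.30 + 179 @ $7.90 + 9 @ $9.60 = $7,274.30
LIFO COGS: 139 @ $2.45 + 231 @ $4.00 + 307 @ $6.95 + 73 @ $8.80 = $4,040.60
Difference = |$7,274.30 − $4,040.60| = $3,233.70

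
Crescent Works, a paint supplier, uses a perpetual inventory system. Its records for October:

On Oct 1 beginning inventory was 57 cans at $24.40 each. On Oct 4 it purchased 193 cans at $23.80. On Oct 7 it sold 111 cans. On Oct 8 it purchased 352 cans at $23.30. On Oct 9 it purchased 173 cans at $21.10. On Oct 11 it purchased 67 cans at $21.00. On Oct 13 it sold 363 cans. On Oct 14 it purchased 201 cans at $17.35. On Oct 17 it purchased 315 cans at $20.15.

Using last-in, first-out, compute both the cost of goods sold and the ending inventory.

COGS = $10,565.00; ending inventory = $18,512.70

Oct 7, 111 sold [LIFO — newest first]: 111 @ $23.80 = $2,641.80
Oct 13, 363 sold [LIFO — newest first]: 67 @ $21.00 + 173 @ $21.10 + 123 @ $23.30 = $7,923.20
Total COGS = $2,641.80 + $7,923.20 = $10,565.00
Ending inventory: 57 @ $24.40 + 82 @ $23.80 + 229 @ $23.30 + 201 @ $17.35 + 315 @ $20.15 = $18,512.70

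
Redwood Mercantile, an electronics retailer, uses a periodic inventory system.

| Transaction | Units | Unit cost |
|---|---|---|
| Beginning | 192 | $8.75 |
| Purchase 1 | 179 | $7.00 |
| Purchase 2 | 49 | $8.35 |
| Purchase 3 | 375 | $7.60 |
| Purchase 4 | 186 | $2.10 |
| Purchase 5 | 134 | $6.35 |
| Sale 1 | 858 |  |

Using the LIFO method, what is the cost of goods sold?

Sale 1 (858) [LIFO — newest first]: 134 @ $6.35 + 186 @ $2.10 + 375 @ $7.60 + 49 @ $8.35 + 114 @ $7.00 = $5,298.65
Ending inventory: 192 @ $8.75 + 65 @ $7.00 = $2,135.00

COGS = $5,298.65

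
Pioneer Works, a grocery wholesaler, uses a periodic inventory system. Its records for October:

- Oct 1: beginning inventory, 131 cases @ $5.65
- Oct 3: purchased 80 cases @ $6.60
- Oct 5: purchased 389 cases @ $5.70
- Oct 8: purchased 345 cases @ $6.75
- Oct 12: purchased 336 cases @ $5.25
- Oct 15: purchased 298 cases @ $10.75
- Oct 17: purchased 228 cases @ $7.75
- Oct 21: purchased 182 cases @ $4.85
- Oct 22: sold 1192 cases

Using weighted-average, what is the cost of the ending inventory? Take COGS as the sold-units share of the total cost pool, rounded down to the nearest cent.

Oct 22, sell 1192: 1192/1989 × $13,431.40 → $8,049.38
Ending inventory (cost pool remaining) = $5,382.02
Check: goods available $13,431.40 = COGS $8,049.38 + ending $5,382.02

Ending inventory = $5,382.02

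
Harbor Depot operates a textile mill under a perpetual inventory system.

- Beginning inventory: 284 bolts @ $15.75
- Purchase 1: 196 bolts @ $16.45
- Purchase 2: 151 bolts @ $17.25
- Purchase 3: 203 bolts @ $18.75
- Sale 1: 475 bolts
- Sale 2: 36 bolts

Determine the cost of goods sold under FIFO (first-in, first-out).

COGS = $8,231.95

Sale 1 (475) [FIFO — oldest first]: 284 @ $15.75 + 191 @ $16.45 = $7,614.95
Sale 2 (36) [FIFO — oldest first]: 5 @ $16.45 + 31 @ $17.25 = $617.00
Total COGS = $7,614.95 + $617.00 = $8,231.95
Ending inventory: 120 @ $17.25 + 203 @ $18.75 = $5,876.25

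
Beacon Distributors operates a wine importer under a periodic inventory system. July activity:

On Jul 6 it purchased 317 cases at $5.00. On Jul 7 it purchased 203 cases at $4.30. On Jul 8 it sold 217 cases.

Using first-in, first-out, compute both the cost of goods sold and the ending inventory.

Jul 8, 217 sold [FIFO — oldest first]: 217 @ $5.00 = $1,085.00
Ending inventory: 100 @ $5.00 + 203 @ $4.30 = $1,372.90

COGS = $1,085.00; ending inventory = $1,372.90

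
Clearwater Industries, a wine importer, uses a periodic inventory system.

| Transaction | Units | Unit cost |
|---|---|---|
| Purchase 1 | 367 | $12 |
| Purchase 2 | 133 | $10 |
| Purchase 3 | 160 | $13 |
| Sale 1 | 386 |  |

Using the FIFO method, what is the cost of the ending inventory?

Sale 1 (386) [FIFO — oldest first]: 367 @ $12 + 19 @ $10 = $4,594
Ending inventory: 114 @ $10 + 160 @ $13 = $3,220
Check: goods available $7,814 = COGS $4,594 + ending $3,220

Ending inventory = $3,220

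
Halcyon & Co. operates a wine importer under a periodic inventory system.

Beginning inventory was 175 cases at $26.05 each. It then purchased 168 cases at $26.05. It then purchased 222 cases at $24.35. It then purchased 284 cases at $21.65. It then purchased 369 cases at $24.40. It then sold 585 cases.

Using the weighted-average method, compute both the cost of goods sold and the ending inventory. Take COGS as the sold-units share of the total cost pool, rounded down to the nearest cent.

COGS = $14,165.38; ending inventory = $15,327.67

Sale 1, sell 585: 585/1218 × $29,493.05 → $14,165.38
Ending inventory (cost pool remaining) = $15,327.67
Check: goods available $29,493.05 = COGS $14,165.38 + ending $15,327.67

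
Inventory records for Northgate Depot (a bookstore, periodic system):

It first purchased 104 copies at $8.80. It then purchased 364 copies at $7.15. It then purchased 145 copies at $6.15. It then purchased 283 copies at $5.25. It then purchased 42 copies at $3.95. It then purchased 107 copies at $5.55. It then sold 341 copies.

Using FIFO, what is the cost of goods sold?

COGS = $2,609.75

Sale 1 (341) [FIFO — oldest first]: 104 @ $8.80 + 237 @ $7.15 = $2,609.75
Ending inventory: 127 @ $7.15 + 145 @ $6.15 + 283 @ $5.25 + 42 @ $3.95 + 107 @ $5.55 = $4,045.30
Check: goods available $6,655.05 = COGS $2,609.75 + ending $4,045.30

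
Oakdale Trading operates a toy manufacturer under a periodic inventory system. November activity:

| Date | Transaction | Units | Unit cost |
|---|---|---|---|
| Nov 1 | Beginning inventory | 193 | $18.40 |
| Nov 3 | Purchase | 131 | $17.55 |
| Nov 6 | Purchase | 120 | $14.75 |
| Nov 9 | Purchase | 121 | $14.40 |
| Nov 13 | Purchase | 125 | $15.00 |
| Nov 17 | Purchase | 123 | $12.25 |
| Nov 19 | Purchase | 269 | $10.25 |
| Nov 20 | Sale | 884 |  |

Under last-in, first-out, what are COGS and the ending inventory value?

Nov 20, 884 sold [LIFO — newest first]: 269 @ $10.25 + 123 @ $12.25 + 125 @ $15.00 + 121 @ $14.40 + 120 @ $14.75 + 126 @ $17.55 = $11,862.70
Ending inventory: 193 @ $18.40 + 5 @ $17.55 = $3,638.95

COGS = $11,862.70; ending inventory = $3,638.95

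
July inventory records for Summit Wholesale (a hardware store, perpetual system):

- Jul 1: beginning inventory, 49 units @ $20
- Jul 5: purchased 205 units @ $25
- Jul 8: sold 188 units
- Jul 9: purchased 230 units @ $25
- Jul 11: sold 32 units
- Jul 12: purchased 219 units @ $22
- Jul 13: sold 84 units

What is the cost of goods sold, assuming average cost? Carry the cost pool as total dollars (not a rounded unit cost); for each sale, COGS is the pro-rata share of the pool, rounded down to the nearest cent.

After Jul 1: 49 on hand, pool $980.00 (≈ $20.0000 each)
After Jul 5: 254 on hand, pool $6,105.00 (≈ $24.0354 each)
Jul 8, sell 188: 188/254 × $6,105.00 → $4,518.66
After Jul 9: 296 on hand, pool $7,336.34 (≈ $24.7849 each)
Jul 11, sell 32: 32/296 × $7,336.34 → $793.11
After Jul 12: 483 on hand, pool $11,361.23 (≈ $23.5222 each)
Jul 13, sell 84: 84/483 × $11,361.23 → $1,975.86
Total COGS = $4,518.66 + $793.11 + $1,975.86 = $7,287.63
Ending inventory (cost pool remaining) = $9,385.37

COGS = $7,287.63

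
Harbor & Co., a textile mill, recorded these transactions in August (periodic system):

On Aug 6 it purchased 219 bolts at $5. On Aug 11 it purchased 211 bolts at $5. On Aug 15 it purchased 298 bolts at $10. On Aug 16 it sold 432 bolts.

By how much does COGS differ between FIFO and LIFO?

FIFO COGS: 219 @ $5 + 211 @ $5 + 2 @ $10 = $2,170
LIFO COGS: 298 @ $10 + 134 @ $5 = $3,650
Difference = |$2,170 − $3,650| = $1,480

$1,480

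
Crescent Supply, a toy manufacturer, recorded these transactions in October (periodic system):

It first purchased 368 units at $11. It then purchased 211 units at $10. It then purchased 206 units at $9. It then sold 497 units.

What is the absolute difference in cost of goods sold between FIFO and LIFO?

$494

FIFO COGS: 368 @ $11 + 129 @ $10 = $5,338
LIFO COGS: 206 @ $9 + 211 @ $10 + 80 @ $11 = $4,844
Difference = |$5,338 − $4,844| = $494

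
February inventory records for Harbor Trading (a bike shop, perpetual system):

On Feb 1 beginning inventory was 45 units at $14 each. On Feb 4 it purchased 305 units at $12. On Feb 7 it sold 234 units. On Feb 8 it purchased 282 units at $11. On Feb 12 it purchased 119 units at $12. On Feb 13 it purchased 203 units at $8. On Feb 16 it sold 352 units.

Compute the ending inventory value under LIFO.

Ending inventory = $4,254

Feb 7, 234 sold [LIFO — newest first]: 234 @ $12 = $2,808
Feb 16, 352 sold [LIFO — newest first]: 203 @ $8 + 119 @ $12 + 30 @ $11 = $3,382
Total COGS = $2,808 + $3,382 = $6,190
Ending inventory: 45 @ $14 + 71 @ $12 + 252 @ $11 = $4,254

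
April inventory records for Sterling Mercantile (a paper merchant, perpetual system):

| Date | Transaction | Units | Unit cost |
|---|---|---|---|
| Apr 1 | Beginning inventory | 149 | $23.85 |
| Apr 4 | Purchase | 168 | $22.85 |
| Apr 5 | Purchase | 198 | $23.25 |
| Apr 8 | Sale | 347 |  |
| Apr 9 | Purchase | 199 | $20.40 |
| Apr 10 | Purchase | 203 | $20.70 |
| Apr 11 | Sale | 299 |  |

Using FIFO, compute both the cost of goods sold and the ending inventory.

Apr 8, 347 sold [FIFO — oldest first]: 149 @ $23.85 + 168 @ $22.85 + 30 @ $23.25 = $8,089.95
Apr 11, 299 sold [FIFO — oldest first]: 168 @ $23.25 + 131 @ $20.40 = $6,578.40
Total COGS = $8,089.95 + $6,578.40 = $14,668.35
Ending inventory: 68 @ $20.40 + 203 @ $20.70 = $5,589.30

COGS = $14,668.35; ending inventory = $5,589.30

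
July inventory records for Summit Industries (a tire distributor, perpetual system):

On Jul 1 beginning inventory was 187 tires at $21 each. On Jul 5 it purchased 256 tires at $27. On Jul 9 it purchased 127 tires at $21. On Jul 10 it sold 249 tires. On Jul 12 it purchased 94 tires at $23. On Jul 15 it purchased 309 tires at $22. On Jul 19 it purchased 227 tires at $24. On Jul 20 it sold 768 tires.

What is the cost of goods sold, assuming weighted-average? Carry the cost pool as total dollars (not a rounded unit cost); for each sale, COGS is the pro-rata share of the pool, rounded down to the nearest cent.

After Jul 1: 187 on hand, pool $3,927.00 (≈ $21.0000 each)
After Jul 5: 443 on hand, pool $10,839.00 (≈ $24.4673 each)
After Jul 9: 570 on hand, pool $13,506.00 (≈ $23.6947 each)
Jul 10, sell 249: 249/570 × $13,506.00 → $5,899.98
After Jul 12: 415 on hand, pool $9,768.02 (≈ $23.5374 each)
After Jul 15: 724 on hand, pool $16,566.02 (≈ $22.8812 each)
After Jul 19: 951 on hand, pool $22,014.02 (≈ $23.1483 each)
Jul 20, sell 768: 768/951 × $22,014.02 → $17,777.88
Total COGS = $5,899.98 + $17,777.88 = $23,677.86
Ending inventory (cost pool remaining) = $4,236.14

COGS = $23,677.86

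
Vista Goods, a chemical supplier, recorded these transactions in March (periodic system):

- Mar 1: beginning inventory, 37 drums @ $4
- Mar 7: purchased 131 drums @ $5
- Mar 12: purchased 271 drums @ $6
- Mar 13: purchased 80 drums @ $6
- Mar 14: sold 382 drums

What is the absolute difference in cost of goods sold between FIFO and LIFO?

$174

FIFO COGS: 37 @ $4 + 131 @ $5 + 214 @ $6 = $2,087
LIFO COGS: 80 @ $6 + 271 @ $6 + 31 @ $5 = $2,261
Difference = |$2,087 − $2,261| = $174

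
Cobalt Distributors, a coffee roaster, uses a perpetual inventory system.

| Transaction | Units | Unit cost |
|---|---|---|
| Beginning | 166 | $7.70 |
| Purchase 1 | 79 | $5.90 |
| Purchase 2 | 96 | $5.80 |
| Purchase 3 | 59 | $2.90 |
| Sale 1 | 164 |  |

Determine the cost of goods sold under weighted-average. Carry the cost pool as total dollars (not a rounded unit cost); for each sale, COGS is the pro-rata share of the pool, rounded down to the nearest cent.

After Beginning: 166 on hand, pool $1,278.20 (≈ $7.7000 each)
After Purchase 1: 245 on hand, pool $1,744.30 (≈ $7.1196 each)
After Purchase 2: 341 on hand, pool $2,301.10 (≈ $6.7481 each)
After Purchase 3: 400 on hand, pool $2,472.20 (≈ $6.1805 each)
Sale 1, sell 164: 164/400 × $2,472.20 → $1,013.60
Ending inventory (cost pool remaining) = $1,458.60
Check: goods available $2,472.20 = COGS $1,013.60 + ending $1,458.60

COGS = $1,013.60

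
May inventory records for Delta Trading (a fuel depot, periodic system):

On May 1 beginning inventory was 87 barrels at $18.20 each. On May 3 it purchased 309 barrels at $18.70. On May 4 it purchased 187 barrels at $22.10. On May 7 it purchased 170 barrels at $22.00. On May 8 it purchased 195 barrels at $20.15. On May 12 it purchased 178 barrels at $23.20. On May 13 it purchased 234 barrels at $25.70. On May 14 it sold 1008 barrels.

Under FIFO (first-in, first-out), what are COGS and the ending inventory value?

May 14, 1008 sold [FIFO — oldest first]: 87 @ $18.20 + 309 @ $18.70 + 187 @ $22.10 + 170 @ $22.00 + 195 @ $20.15 + 60 @ $23.20 = $20,555.65
Ending inventory: 118 @ $23.20 + 234 @ $25.70 = $8,751.40

COGS = $20,555.65; ending inventory = $8,751.40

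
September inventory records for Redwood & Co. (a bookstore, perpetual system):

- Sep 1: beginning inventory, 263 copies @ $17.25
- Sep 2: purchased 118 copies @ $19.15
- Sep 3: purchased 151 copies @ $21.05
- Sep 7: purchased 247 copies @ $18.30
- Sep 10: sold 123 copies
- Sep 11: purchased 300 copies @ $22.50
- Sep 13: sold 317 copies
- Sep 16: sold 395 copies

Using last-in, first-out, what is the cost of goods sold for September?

COGS = $17,036.10

Sep 10, 123 sold [LIFO — newest first]: 123 @ $18.30 = $2,250.90
Sep 13, 317 sold [LIFO — newest first]: 300 @ $22.50 + 17 @ $18.30 = $7,061.10
Sep 16, 395 sold [LIFO — newest first]: 107 @ $18.30 + 151 @ $21.05 + 118 @ $19.15 + 19 @ $17.25 = $7,724.10
Total COGS = $2,250.90 + $7,061.10 + $7,724.10 = $17,036.10
Ending inventory: 244 @ $17.25 = $4,209.00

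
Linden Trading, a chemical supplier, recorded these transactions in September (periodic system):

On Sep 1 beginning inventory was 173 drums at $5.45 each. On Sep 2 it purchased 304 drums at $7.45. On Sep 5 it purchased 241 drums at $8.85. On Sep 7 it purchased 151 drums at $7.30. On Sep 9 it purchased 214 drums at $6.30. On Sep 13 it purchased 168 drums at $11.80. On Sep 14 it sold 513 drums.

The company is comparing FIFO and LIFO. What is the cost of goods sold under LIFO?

COGS = $4,286.90

FIFO COGS: 173 @ $5.45 + 304 @ $7.45 + 36 @ $8.85 = $3,526.25
LIFO COGS: 168 @ $11.80 + 214 @ $6.30 + 131 @ $7.30 = $4,286.90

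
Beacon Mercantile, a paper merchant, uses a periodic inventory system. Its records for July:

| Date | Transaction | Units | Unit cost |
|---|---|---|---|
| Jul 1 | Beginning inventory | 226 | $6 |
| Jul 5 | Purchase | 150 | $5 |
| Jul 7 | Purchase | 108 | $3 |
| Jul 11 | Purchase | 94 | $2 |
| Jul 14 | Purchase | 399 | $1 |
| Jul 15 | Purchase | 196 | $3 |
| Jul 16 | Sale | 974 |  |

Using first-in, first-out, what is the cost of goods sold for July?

Jul 16, 974 sold [FIFO — oldest first]: 226 @ $6 + 150 @ $5 + 108 @ $3 + 94 @ $2 + 396 @ $1 = $3,014
Ending inventory: 3 @ $1 + 196 @ $3 = $591
Check: goods available $3,605 = COGS $3,014 + ending $591

COGS = $3,014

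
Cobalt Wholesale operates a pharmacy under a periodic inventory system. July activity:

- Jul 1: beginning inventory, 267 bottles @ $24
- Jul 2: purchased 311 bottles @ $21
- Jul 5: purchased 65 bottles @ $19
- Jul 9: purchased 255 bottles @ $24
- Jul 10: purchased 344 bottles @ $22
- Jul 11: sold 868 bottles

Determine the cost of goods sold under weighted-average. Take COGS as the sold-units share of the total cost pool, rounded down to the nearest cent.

COGS = $19,471.99

Jul 11, sell 868: 868/1242 × $27,862.00 → $19,471.99
Ending inventory (cost pool remaining) = $8,390.01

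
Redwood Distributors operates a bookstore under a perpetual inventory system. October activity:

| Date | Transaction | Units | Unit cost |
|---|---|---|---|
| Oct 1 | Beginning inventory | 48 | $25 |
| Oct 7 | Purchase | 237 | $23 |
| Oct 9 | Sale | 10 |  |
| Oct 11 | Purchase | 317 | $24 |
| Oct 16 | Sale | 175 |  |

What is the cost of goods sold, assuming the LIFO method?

COGS = $4,430

Oct 9, 10 sold [LIFO — newest first]: 10 @ $23 = $230
Oct 16, 175 sold [LIFO — newest first]: 175 @ $24 = $4,200
Total COGS = $230 + $4,200 = $4,430
Ending inventory: 48 @ $25 + 227 @ $23 + 142 @ $24 = $9,829
Check: goods available $14,259 = COGS $4,430 + ending $9,829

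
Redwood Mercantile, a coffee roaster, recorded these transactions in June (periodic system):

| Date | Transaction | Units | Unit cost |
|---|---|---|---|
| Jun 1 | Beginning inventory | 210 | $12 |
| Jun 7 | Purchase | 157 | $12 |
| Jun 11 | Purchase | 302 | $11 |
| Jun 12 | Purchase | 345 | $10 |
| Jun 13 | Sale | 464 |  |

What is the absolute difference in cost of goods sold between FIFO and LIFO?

$712

FIFO COGS: 210 @ $12 + 157 @ $12 + 97 @ $11 = $5,471
LIFO COGS: 345 @ $10 + 119 @ $11 = $4,759
Difference = |$5,471 − $4,759| = $712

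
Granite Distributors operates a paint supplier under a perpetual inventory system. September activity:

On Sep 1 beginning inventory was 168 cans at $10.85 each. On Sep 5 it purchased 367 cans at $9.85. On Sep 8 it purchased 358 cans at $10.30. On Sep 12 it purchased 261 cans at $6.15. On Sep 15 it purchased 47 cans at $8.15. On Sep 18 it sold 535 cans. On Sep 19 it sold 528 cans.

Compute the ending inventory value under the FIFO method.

Sep 18, 535 sold [FIFO — oldest first]: 168 @ $10.85 + 367 @ $9.85 = $5,437.75
Sep 19, 528 sold [FIFO — oldest first]: 358 @ $10.30 + 170 @ $6.15 = $4,732.90
Total COGS = $5,437.75 + $4,732.90 = $10,170.65
Ending inventory: 91 @ $6.15 + 47 @ $8.15 = $942.70

Ending inventory = $942.70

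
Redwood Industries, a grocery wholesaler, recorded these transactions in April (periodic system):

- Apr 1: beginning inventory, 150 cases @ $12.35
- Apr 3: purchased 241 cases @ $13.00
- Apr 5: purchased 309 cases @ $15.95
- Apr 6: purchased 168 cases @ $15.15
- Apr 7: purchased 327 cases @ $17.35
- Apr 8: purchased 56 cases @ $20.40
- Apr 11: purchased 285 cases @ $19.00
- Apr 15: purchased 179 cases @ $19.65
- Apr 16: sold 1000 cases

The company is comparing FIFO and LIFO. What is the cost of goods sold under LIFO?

FIFO COGS: 150 @ $12.35 + 241 @ $13.00 + 309 @ $15.95 + 168 @ $15.15 + 132 @ $17.35 = $14,749.45
LIFO COGS: 179 @ $19.65 + 285 @ $19.00 + 56 @ $20.40 + 327 @ $17.35 + 153 @ $15.15 = $18,066.15

COGS = $18,066.15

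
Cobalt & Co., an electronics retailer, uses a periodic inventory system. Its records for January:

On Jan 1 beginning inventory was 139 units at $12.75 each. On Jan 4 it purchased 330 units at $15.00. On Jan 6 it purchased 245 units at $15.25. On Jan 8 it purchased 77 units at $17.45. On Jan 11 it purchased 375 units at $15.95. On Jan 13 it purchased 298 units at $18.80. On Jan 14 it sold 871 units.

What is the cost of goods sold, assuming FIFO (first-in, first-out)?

Jan 14, 871 sold [FIFO — oldest first]: 139 @ $12.75 + 330 @ $15.00 + 245 @ $15.25 + 77 @ $17.45 + 80 @ $15.95 = $13,078.15
Ending inventory: 295 @ $15.95 + 298 @ $18.80 = $10,307.65

COGS = $13,078.15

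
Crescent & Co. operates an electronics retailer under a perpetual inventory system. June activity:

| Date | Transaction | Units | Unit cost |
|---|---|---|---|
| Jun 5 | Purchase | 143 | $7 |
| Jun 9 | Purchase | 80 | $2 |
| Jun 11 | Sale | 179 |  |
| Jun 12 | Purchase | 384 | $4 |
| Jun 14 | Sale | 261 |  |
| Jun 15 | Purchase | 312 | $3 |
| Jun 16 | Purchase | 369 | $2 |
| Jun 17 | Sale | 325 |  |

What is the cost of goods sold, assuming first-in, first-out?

COGS = $3,171

Jun 11, 179 sold [FIFO — oldest first]: 143 @ $7 + 36 @ $2 = $1,073
Jun 14, 261 sold [FIFO — oldest first]: 44 @ $2 + 217 @ $4 = $956
Jun 17, 325 sold [FIFO — oldest first]: 167 @ $4 + 158 @ $3 = $1,142
Total COGS = $1,073 + $956 + $1,142 = $3,171
Ending inventory: 154 @ $3 + 369 @ $2 = $1,200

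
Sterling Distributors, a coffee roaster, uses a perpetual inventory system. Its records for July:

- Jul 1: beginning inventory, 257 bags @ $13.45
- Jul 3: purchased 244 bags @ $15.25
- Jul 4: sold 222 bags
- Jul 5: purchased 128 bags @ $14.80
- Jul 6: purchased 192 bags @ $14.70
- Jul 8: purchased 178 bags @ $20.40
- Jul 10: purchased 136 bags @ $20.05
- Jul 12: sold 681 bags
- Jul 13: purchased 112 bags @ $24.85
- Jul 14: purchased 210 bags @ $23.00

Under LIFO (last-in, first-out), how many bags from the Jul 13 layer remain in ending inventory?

Jul 4, 222 sold [LIFO — newest first]: 222 @ $15.25 = $3,385.50
Jul 12, 681 sold [LIFO — newest first]: 136 @ $20.05 + 178 @ $20.40 + 192 @ $14.70 + 128 @ $14.80 + 22 @ $15.25 + 25 @ $13.45 = $11,746.55
Total COGS = $3,385.50 + $11,746.55 = $15,132.05
Ending inventory: 232 @ $13.45 + 112 @ $24.85 + 210 @ $23.00 = $10,733.60

112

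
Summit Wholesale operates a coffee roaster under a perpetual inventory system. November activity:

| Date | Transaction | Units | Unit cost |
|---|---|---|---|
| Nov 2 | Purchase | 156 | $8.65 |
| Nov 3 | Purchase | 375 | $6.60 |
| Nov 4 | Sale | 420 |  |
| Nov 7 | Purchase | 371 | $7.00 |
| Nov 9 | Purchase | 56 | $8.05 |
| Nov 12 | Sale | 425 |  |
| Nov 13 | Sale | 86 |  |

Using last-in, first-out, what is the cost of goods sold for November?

Nov 4, 420 sold [LIFO — newest first]: 375 @ $6.60 + 45 @ $8.65 = $2,864.25
Nov 12, 425 sold [LIFO — newest first]: 56 @ $8.05 + 369 @ $7.00 = $3,033.80
Nov 13, 86 sold [LIFO — newest first]: 2 @ $7.00 + 84 @ $8.65 = $740.60
Total COGS = $2,864.25 + $3,033.80 + $740.60 = $6,638.65
Ending inventory: 27 @ $8.65 = $233.55

COGS = $6,638.65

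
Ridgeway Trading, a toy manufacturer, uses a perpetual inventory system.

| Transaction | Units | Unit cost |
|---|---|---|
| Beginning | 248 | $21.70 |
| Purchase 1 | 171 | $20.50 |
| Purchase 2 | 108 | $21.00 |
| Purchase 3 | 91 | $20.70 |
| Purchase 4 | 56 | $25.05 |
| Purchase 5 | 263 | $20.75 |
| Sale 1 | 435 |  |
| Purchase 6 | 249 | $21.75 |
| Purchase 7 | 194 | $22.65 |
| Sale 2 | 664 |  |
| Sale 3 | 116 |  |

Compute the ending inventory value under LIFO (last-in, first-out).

Sale 1 (435) [LIFO — newest first]: 263 @ $20.75 + 56 @ $25.05 + 91 @ $20.70 + 25 @ $21.00 = $9,268.75
Sale 2 (664) [LIFO — newest first]: 194 @ $22.65 + 249 @ $21.75 + 83 @ $21.00 + 138 @ $20.50 = $14,381.85
Sale 3 (116) [LIFO — newest first]: 33 @ $20.50 + 83 @ $21.70 = $2,477.60
Total COGS = $9,268.75 + $14,381.85 + $2,477.60 = $26,128.20
Ending inventory: 165 @ $21.70 = $3,580.50

Ending inventory = $3,580.50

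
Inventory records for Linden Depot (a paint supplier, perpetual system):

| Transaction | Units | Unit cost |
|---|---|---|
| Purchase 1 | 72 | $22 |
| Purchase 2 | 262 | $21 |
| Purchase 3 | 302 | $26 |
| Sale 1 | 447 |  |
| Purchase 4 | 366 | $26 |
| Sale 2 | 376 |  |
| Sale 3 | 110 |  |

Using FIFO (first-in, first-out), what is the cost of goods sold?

COGS = $22,660

Sale 1 (447) [FIFO — oldest first]: 72 @ $22 + 262 @ $21 + 113 @ $26 = $10,024
Sale 2 (376) [FIFO — oldest first]: 189 @ $26 + 187 @ $26 = $9,776
Sale 3 (110) [FIFO — oldest first]: 110 @ $26 = $2,860
Total COGS = $10,024 + $9,776 + $2,860 = $22,660
Ending inventory: 69 @ $26 = $1,794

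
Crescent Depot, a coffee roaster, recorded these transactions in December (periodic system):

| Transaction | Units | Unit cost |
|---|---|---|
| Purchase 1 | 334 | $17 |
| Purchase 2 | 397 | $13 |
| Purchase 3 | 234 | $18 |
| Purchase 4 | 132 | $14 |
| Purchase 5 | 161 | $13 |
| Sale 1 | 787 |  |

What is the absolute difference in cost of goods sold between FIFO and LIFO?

FIFO COGS: 334 @ $17 + 397 @ $13 + 56 @ $18 = $11,847
LIFO COGS: 161 @ $13 + 132 @ $14 + 234 @ $18 + 260 @ $13 = $11,533
Difference = |$11,847 − $11,533| = $314

$314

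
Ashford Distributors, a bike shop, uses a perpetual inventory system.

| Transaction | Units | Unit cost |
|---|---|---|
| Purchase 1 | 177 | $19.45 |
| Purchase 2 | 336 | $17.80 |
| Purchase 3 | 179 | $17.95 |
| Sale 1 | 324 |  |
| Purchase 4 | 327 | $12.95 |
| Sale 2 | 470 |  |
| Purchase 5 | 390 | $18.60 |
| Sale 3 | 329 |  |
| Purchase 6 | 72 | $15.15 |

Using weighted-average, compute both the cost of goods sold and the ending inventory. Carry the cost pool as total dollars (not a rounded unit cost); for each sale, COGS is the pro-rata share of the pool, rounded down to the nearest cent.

COGS = $19,102.49; ending inventory = $6,113.46

After Purchase 1: 177 on hand, pool $3,442.65 (≈ $19.4500 each)
After Purchase 2: 513 on hand, pool $9,423.45 (≈ $18.3693 each)
After Purchase 3: 692 on hand, pool $12,636.50 (≈ $18.2608 each)
Sale 1, sell 324: 324/692 × $12,636.50 → $5,916.51
After Purchase 4: 695 on hand, pool $10,954.64 (≈ $15.7621 each)
Sale 2, sell 470: 470/695 × $10,954.64 → $7,408.17
After Purchase 5: 615 on hand, pool $10,800.47 (≈ $17.5617 each)
Sale 3, sell 329: 329/615 × $10,800.47 → $5,777.81
After Purchase 6: 358 on hand, pool $6,113.46 (≈ $17.0767 each)
Total COGS = $5,916.51 + $7,408.17 + $5,777.81 = $19,102.49
Ending inventory (cost pool remaining) = $6,113.46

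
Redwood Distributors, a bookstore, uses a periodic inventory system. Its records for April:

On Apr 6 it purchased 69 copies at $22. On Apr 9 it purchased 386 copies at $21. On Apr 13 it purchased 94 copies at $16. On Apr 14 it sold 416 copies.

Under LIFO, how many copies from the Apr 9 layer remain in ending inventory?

Apr 14, 416 sold [LIFO — newest first]: 94 @ $16 + 322 @ $21 = $8,266
Ending inventory: 69 @ $22 + 64 @ $21 = $2,862

64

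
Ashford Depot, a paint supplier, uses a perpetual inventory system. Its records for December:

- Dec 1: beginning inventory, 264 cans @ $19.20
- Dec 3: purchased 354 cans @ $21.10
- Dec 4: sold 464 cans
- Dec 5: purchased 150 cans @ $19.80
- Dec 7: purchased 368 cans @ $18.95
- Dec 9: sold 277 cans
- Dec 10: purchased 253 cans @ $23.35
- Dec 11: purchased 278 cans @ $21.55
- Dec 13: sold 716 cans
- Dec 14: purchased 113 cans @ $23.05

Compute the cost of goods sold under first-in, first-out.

COGS = $29,854.75

Dec 4, 464 sold [FIFO — oldest first]: 264 @ $19.20 + 200 @ $21.10 = $9,288.80
Dec 9, 277 sold [FIFO — oldest first]: 154 @ $21.10 + 123 @ $19.80 = $5,684.80
Dec 13, 716 sold [FIFO — oldest first]: 27 @ $19.80 + 368 @ $18.95 + 253 @ $23.35 + 68 @ $21.55 = $14,881.15
Total COGS = $9,288.80 + $5,684.80 + $14,881.15 = $29,854.75
Ending inventory: 210 @ $21.55 + 113 @ $23.05 = $7,130.15
Check: goods available $36,984.90 = COGS $29,854.75 + ending $7,130.15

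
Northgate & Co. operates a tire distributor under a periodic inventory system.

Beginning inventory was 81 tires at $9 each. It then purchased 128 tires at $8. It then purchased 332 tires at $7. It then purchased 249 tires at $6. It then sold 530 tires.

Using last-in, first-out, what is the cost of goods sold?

Sale 1 (530) [LIFO — newest first]: 249 @ $6 + 281 @ $7 = $3,461
Ending inventory: 81 @ $9 + 128 @ $8 + 51 @ $7 = $2,110
Check: goods available $5,571 = COGS $3,461 + ending $2,110

COGS = $3,461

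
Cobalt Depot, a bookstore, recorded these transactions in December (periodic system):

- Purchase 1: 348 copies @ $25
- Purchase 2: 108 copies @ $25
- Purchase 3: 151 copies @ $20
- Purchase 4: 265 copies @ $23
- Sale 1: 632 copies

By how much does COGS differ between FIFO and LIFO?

FIFO COGS: 348 @ $25 + 108 @ $25 + 151 @ $20 + 25 @ $23 = $14,995
LIFO COGS: 265 @ $23 + 151 @ $20 + 108 @ $25 + 108 @ $25 = $14,515
Difference = |$14,995 − $14,515| = $480

$480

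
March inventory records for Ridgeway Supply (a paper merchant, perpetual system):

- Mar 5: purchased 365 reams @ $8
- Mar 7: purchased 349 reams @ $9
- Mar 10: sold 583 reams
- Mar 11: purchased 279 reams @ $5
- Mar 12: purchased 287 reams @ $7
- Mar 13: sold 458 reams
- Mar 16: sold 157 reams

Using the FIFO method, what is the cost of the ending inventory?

Ending inventory = $574

Mar 10, 583 sold [FIFO — oldest first]: 365 @ $8 + 218 @ $9 = $4,882
Mar 13, 458 sold [FIFO — oldest first]: 131 @ $9 + 279 @ $5 + 48 @ $7 = $2,910
Mar 16, 157 sold [FIFO — oldest first]: 157 @ $7 = $1,099
Total COGS = $4,882 + $2,910 + $1,099 = $8,891
Ending inventory: 82 @ $7 = $574
Check: goods available $9,465 = COGS $8,891 + ending $574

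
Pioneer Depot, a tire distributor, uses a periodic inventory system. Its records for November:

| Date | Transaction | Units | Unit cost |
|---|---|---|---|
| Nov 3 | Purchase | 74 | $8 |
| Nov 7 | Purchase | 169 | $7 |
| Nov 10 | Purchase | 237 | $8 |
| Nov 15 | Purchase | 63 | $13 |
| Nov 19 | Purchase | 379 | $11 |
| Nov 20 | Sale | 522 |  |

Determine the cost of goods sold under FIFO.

COGS = $4,217

Nov 20, 522 sold [FIFO — oldest first]: 74 @ $8 + 169 @ $7 + 237 @ $8 + 42 @ $13 = $4,217
Ending inventory: 21 @ $13 + 379 @ $11 = $4,442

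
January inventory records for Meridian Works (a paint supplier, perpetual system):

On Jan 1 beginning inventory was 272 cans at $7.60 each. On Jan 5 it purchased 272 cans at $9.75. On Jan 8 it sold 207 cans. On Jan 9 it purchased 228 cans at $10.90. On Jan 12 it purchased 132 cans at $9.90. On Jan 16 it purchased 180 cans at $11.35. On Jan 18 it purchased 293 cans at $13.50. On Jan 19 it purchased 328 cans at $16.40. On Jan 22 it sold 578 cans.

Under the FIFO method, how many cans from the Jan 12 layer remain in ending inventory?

Jan 8, 207 sold [FIFO — oldest first]: 207 @ $7.60 = $1,573.20
Jan 22, 578 sold [FIFO — oldest first]: 65 @ $7.60 + 272 @ $9.75 + 228 @ $10.90 + 13 @ $9.90 = $5,759.90
Total COGS = $1,573.20 + $5,759.90 = $7,333.10
Ending inventory: 119 @ $9.90 + 180 @ $11.35 + 293 @ $13.50 + 328 @ $16.40 = $12,555.80
Check: goods available $19,888.90 = COGS $7,333.10 + ending $12,555.80

119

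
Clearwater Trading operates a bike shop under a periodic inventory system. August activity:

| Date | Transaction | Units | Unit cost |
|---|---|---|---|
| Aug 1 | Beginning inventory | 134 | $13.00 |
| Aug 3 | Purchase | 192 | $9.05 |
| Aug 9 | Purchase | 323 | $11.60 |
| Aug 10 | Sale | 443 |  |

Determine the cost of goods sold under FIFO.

Aug 10, 443 sold [FIFO — oldest first]: 134 @ $13.00 + 192 @ $9.05 + 117 @ $11.60 = $4,836.80
Ending inventory: 206 @ $11.60 = $2,389.60

COGS = $4,836.80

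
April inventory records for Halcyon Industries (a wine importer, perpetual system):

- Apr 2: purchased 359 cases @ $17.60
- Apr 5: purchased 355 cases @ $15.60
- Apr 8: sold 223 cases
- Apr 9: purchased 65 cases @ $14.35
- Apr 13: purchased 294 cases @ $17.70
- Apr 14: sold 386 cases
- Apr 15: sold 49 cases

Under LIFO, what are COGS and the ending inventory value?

COGS = $10,800.95; ending inventory = $7,192.00

Apr 8, 223 sold [LIFO — newest first]: 223 @ $15.60 = $3,478.80
Apr 14, 386 sold [LIFO — newest first]: 294 @ $17.70 + 65 @ $14.35 + 27 @ $15.60 = $6,557.75
Apr 15, 49 sold [LIFO — newest first]: 49 @ $15.60 = $764.40
Total COGS = $3,478.80 + $6,557.75 + $764.40 = $10,800.95
Ending inventory: 359 @ $17.60 + 56 @ $15.60 = $7,192.00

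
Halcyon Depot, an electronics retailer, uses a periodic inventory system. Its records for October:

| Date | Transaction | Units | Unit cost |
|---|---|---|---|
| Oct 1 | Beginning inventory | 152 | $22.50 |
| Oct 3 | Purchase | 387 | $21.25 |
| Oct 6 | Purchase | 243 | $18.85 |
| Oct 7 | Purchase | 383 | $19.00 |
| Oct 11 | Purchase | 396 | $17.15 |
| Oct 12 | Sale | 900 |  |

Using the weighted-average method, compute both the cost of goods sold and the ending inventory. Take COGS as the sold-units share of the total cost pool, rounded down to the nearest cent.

COGS = $17,465.36; ending inventory = $12,827.34

Oct 12, sell 900: 900/1561 × $30,292.70 → $17,465.36
Ending inventory (cost pool remaining) = $12,827.34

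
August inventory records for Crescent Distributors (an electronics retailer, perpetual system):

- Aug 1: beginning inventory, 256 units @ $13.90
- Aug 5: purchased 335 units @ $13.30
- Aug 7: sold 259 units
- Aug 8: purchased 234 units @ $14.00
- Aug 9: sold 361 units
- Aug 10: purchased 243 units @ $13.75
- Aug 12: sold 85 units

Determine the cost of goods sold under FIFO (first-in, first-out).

COGS = $9,609.90

Aug 7, 259 sold [FIFO — oldest first]: 256 @ $13.90 + 3 @ $13.30 = $3,598.30
Aug 9, 361 sold [FIFO — oldest first]: 332 @ $13.30 + 29 @ $14.00 = $4,821.60
Aug 12, 85 sold [FIFO — oldest first]: 85 @ $14.00 = $1,190.00
Total COGS = $3,598.30 + $4,821.60 + $1,190.00 = $9,609.90
Ending inventory: 120 @ $14.00 + 243 @ $13.75 = $5,021.25
Check: goods available $14,631.15 = COGS $9,609.90 + ending $5,021.25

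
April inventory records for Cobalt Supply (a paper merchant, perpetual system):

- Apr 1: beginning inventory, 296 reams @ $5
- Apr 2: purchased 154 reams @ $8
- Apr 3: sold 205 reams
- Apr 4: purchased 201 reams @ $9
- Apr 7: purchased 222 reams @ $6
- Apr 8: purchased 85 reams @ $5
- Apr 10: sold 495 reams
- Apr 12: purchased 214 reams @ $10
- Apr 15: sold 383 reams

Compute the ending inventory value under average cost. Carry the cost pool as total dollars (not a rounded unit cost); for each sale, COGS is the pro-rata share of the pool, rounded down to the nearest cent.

Ending inventory = $729.30

After Apr 1: 296 on hand, pool $1,480.00 (≈ $5.0000 each)
After Apr 2: 450 on hand, pool $2,712.00 (≈ $6.0267 each)
Apr 3, sell 205: 205/450 × $2,712.00 → $1,235.46
After Apr 4: 446 on hand, pool $3,285.54 (≈ $7.3667 each)
After Apr 7: 668 on hand, pool $4,617.54 (≈ $6.9125 each)
After Apr 8: 753 on hand, pool $5,042.54 (≈ $6.6966 each)
Apr 10, sell 495: 495/753 × $5,042.54 → $3,314.81
After Apr 12: 472 on hand, pool $3,867.73 (≈ $8.1943 each)
Apr 15, sell 383: 383/472 × $3,867.73 → $3,138.43
Total COGS = $1,235.46 + $3,314.81 + $3,138.43 = $7,688.70
Ending inventory (cost pool remaining) = $729.30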